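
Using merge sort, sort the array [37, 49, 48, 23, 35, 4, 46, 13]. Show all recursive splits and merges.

Merge sort trace:

Split: [37, 49, 48, 23, 35, 4, 46, 13] -> [37, 49, 48, 23] and [35, 4, 46, 13]
  Split: [37, 49, 48, 23] -> [37, 49] and [48, 23]
    Split: [37, 49] -> [37] and [49]
    Merge: [37] + [49] -> [37, 49]
    Split: [48, 23] -> [48] and [23]
    Merge: [48] + [23] -> [23, 48]
  Merge: [37, 49] + [23, 48] -> [23, 37, 48, 49]
  Split: [35, 4, 46, 13] -> [35, 4] and [46, 13]
    Split: [35, 4] -> [35] and [4]
    Merge: [35] + [4] -> [4, 35]
    Split: [46, 13] -> [46] and [13]
    Merge: [46] + [13] -> [13, 46]
  Merge: [4, 35] + [13, 46] -> [4, 13, 35, 46]
Merge: [23, 37, 48, 49] + [4, 13, 35, 46] -> [4, 13, 23, 35, 37, 46, 48, 49]

Final sorted array: [4, 13, 23, 35, 37, 46, 48, 49]

The merge sort proceeds by recursively splitting the array and merging sorted halves.
After all merges, the sorted array is [4, 13, 23, 35, 37, 46, 48, 49].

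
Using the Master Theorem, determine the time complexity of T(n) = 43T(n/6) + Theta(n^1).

Master Theorem for T(n) = 43T(n/6) + O(n^1):

a = 43, b = 6, c = 1
log_b(a) = log_6(43) = 2.0992

Case 1: c = 1 < log_6(43) = 2.0992
T(n) = O(n^(log_6 43))

For T(n) = 43T(n/6) + O(n^1): log_6(43) = 2.0992. This is Case 1 of the Master Theorem (c < log_b(a), work dominated by leaves), giving O(n^(log_6 43)).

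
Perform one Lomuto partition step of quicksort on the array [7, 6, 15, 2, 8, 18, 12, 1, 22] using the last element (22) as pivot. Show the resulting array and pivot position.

Lomuto partition with pivot = 22:

Initial array: [7, 6, 15, 2, 8, 18, 12, 1, 22]

arr[0]=7 <= 22: swap with position 0, array becomes [7, 6, 15, 2, 8, 18, 12, 1, 22]
arr[1]=6 <= 22: swap with position 1, array becomes [7, 6, 15, 2, 8, 18, 12, 1, 22]
arr[2]=15 <= 22: swap with position 2, array becomes [7, 6, 15, 2, 8, 18, 12, 1, 22]
arr[3]=2 <= 22: swap with position 3, array becomes [7, 6, 15, 2, 8, 18, 12, 1, 22]
arr[4]=8 <= 22: swap with position 4, array becomes [7, 6, 15, 2, 8, 18, 12, 1, 22]
arr[5]=18 <= 22: swap with position 5, array becomes [7, 6, 15, 2, 8, 18, 12, 1, 22]
arr[6]=12 <= 22: swap with position 6, array becomes [7, 6, 15, 2, 8, 18, 12, 1, 22]
arr[7]=1 <= 22: swap with position 7, array becomes [7, 6, 15, 2, 8, 18, 12, 1, 22]

Place pivot at position 8: [7, 6, 15, 2, 8, 18, 12, 1, 22]
Pivot position: 8

After partitioning with pivot 22, the array becomes [7, 6, 15, 2, 8, 18, 12, 1, 22]. The pivot is placed at index 8. All elements to the left of the pivot are <= 22, and all elements to the right are > 22.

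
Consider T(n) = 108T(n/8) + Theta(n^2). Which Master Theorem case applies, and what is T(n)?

Master Theorem for T(n) = 108T(n/8) + O(n^2):

a = 108, b = 8, c = 2
log_b(a) = log_8(108) = 2.2516

Case 1: c = 2 < log_8(108) = 2.2516
T(n) = O(n^(log_8 108))

For T(n) = 108T(n/8) + O(n^2): log_8(108) = 2.2516. This is Case 1 of the Master Theorem (c < log_b(a), work dominated by leaves), giving O(n^(log_8 108)).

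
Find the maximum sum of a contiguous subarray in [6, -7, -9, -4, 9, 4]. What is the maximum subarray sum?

Using Kadane's algorithm on [6, -7, -9, -4, 9, 4]:

Scanning through the array:
Position 1 (value -7): max_ending_here = -1, max_so_far = 6
Position 2 (value -9): max_ending_here = -9, max_so_far = 6
Position 3 (value -4): max_ending_here = -4, max_so_far = 6
Position 4 (value 9): max_ending_here = 9, max_so_far = 9
Position 5 (value 4): max_ending_here = 13, max_so_far = 13

Maximum subarray: [9, 4]
Maximum sum: 13

The maximum subarray is [9, 4] with sum 13. This subarray runs from index 4 to index 5.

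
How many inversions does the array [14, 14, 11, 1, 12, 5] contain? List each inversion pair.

Finding inversions in [14, 14, 11, 1, 12, 5]:

(0, 2): arr[0]=14 > arr[2]=11
(0, 3): arr[0]=14 > arr[3]=1
(0, 4): arr[0]=14 > arr[4]=12
(0, 5): arr[0]=14 > arr[5]=5
(1, 2): arr[1]=14 > arr[2]=11
(1, 3): arr[1]=14 > arr[3]=1
(1, 4): arr[1]=14 > arr[4]=12
(1, 5): arr[1]=14 > arr[5]=5
(2, 3): arr[2]=11 > arr[3]=1
(2, 5): arr[2]=11 > arr[5]=5
(4, 5): arr[4]=12 > arr[5]=5

Total inversions: 11

The array has 11 inversion(s): (0,2), (0,3), (0,4), (0,5), (1,2), (1,3), (1,4), (1,5), (2,3), (2,5), (4,5). Each pair (i,j) satisfies i < j and arr[i] > arr[j].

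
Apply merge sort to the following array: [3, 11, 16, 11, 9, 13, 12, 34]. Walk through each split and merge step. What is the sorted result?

Merge sort trace:

Split: [3, 11, 16, 11, 9, 13, 12, 34] -> [3, 11, 16, 11] and [9, 13, 12, 34]
  Split: [3, 11, 16, 11] -> [3, 11] and [16, 11]
    Split: [3, 11] -> [3] and [11]
    Merge: [3] + [11] -> [3, 11]
    Split: [16, 11] -> [16] and [11]
    Merge: [16] + [11] -> [11, 16]
  Merge: [3, 11] + [11, 16] -> [3, 11, 11, 16]
  Split: [9, 13, 12, 34] -> [9, 13] and [12, 34]
    Split: [9, 13] -> [9] and [13]
    Merge: [9] + [13] -> [9, 13]
    Split: [12, 34] -> [12] and [34]
    Merge: [12] + [34] -> [12, 34]
  Merge: [9, 13] + [12, 34] -> [9, 12, 13, 34]
Merge: [3, 11, 11, 16] + [9, 12, 13, 34] -> [3, 9, 11, 11, 12, 13, 16, 34]

Final sorted array: [3, 9, 11, 11, 12, 13, 16, 34]

The merge sort proceeds by recursively splitting the array and merging sorted halves.
After all merges, the sorted array is [3, 9, 11, 11, 12, 13, 16, 34].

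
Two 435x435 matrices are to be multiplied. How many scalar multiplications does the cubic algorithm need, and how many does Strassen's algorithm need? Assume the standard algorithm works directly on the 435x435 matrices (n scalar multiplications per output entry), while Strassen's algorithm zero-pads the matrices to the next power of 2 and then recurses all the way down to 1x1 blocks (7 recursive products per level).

Matrix multiplication for 435x435 matrices:

Strassen's algorithm requires power-of-2 dimensions. Pad 435x435 to 512x512 (next power of 2).

Standard algorithm: 435^3 = 82312875 multiplications
Strassen's algorithm: 7^(log2(512)) = 7^9 = 40353607 multiplications
Savings: 82312875 - 40353607 = 41959268 multiplications

Standard: 82312875 multiplications (435^3). Strassen: 40353607 multiplications (7^9, after padding to 512x512). Strassen reduces 8 recursive multiplications to 7 at each level.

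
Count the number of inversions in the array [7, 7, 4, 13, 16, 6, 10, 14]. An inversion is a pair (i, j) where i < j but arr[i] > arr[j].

Finding inversions in [7, 7, 4, 13, 16, 6, 10, 14]:

(0, 2): arr[0]=7 > arr[2]=4
(0, 5): arr[0]=7 > arr[5]=6
(1, 2): arr[1]=7 > arr[2]=4
(1, 5): arr[1]=7 > arr[5]=6
(3, 5): arr[3]=13 > arr[5]=6
(3, 6): arr[3]=13 > arr[6]=10
(4, 5): arr[4]=16 > arr[5]=6
(4, 6): arr[4]=16 > arr[6]=10
(4, 7): arr[4]=16 > arr[7]=14

Total inversions: 9

The array has 9 inversion(s): (0,2), (0,5), (1,2), (1,5), (3,5), (3,6), (4,5), (4,6), (4,7). Each pair (i,j) satisfies i < j and arr[i] > arr[j].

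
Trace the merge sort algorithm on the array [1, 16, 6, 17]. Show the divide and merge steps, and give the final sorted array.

Merge sort trace:

Split: [1, 16, 6, 17] -> [1, 16] and [6, 17]
  Split: [1, 16] -> [1] and [16]
  Merge: [1] + [16] -> [1, 16]
  Split: [6, 17] -> [6] and [17]
  Merge: [6] + [17] -> [6, 17]
Merge: [1, 16] + [6, 17] -> [1, 6, 16, 17]

Final sorted array: [1, 6, 16, 17]

The merge sort proceeds by recursively splitting the array and merging sorted halves.
After all merges, the sorted array is [1, 6, 16, 17].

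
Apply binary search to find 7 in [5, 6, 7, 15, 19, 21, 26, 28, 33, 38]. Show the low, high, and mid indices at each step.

Binary search for 7 in [5, 6, 7, 15, 19, 21, 26, 28, 33, 38]:

lo=0, hi=9, mid=4, arr[mid]=19 -> 19 > 7, search left half
lo=0, hi=3, mid=1, arr[mid]=6 -> 6 < 7, search right half
lo=2, hi=3, mid=2, arr[mid]=7 -> Found target at index 2!

Binary search finds 7 at index 2 after 3 comparisons. The search repeatedly halves the search space by comparing with the middle element.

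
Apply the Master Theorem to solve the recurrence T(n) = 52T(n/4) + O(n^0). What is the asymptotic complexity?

Master Theorem for T(n) = 52T(n/4) + O(n^0):

a = 52, b = 4, c = 0
log_b(a) = log_4(52) = 2.8502

Case 1: c = 0 < log_4(52) = 2.8502
T(n) = O(n^(log_4 52))

For T(n) = 52T(n/4) + O(n^0): log_4(52) = 2.8502. This is Case 1 of the Master Theorem (c < log_b(a), work dominated by leaves), giving O(n^(log_4 52)).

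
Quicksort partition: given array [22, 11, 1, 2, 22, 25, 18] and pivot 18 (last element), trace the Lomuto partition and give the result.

Lomuto partition with pivot = 18:

Initial array: [22, 11, 1, 2, 22, 25, 18]

arr[0]=22 > 18: no swap
arr[1]=11 <= 18: swap with position 0, array becomes [11, 22, 1, 2, 22, 25, 18]
arr[2]=1 <= 18: swap with position 1, array becomes [11, 1, 22, 2, 22, 25, 18]
arr[3]=2 <= 18: swap with position 2, array becomes [11, 1, 2, 22, 22, 25, 18]
arr[4]=22 > 18: no swap
arr[5]=25 > 18: no swap

Place pivot at position 3: [11, 1, 2, 18, 22, 25, 22]
Pivot position: 3

After partitioning with pivot 18, the array becomes [11, 1, 2, 18, 22, 25, 22]. The pivot is placed at index 3. All elements to the left of the pivot are <= 18, and all elements to the right are > 18.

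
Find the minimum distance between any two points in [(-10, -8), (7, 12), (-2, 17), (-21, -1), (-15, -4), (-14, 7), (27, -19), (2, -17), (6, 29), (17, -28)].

Computing all pairwise distances among 10 points:

d((-10, -8), (7, 12)) = 26.2488
d((-10, -8), (-2, 17)) = 26.2488
d((-10, -8), (-21, -1)) = 13.0384
d((-10, -8), (-15, -4)) = 6.4031 <-- minimum
d((-10, -8), (-14, 7)) = 15.5242
d((-10, -8), (27, -19)) = 38.6005
d((-10, -8), (2, -17)) = 15.0
d((-10, -8), (6, 29)) = 40.3113
d((-10, -8), (17, -28)) = 33.6006
d((7, 12), (-2, 17)) = 10.2956
d((7, 12), (-21, -1)) = 30.8707
d((7, 12), (-15, -4)) = 27.2029
d((7, 12), (-14, 7)) = 21.587
d((7, 12), (27, -19)) = 36.8917
d((7, 12), (2, -17)) = 29.4279
d((7, 12), (6, 29)) = 17.0294
d((7, 12), (17, -28)) = 41.2311
d((-2, 17), (-21, -1)) = 26.1725
d((-2, 17), (-15, -4)) = 24.6982
d((-2, 17), (-14, 7)) = 15.6205
d((-2, 17), (27, -19)) = 46.2277
d((-2, 17), (2, -17)) = 34.2345
d((-2, 17), (6, 29)) = 14.4222
d((-2, 17), (17, -28)) = 48.8467
d((-21, -1), (-15, -4)) = 6.7082
d((-21, -1), (-14, 7)) = 10.6301
d((-21, -1), (27, -19)) = 51.264
d((-21, -1), (2, -17)) = 28.0179
d((-21, -1), (6, 29)) = 40.3609
d((-21, -1), (17, -28)) = 46.6154
d((-15, -4), (-14, 7)) = 11.0454
d((-15, -4), (27, -19)) = 44.5982
d((-15, -4), (2, -17)) = 21.4009
d((-15, -4), (6, 29)) = 39.1152
d((-15, -4), (17, -28)) = 40.0
d((-14, 7), (27, -19)) = 48.5489
d((-14, 7), (2, -17)) = 28.8444
d((-14, 7), (6, 29)) = 29.7321
d((-14, 7), (17, -28)) = 46.7547
d((27, -19), (2, -17)) = 25.0799
d((27, -19), (6, 29)) = 52.3927
d((27, -19), (17, -28)) = 13.4536
d((2, -17), (6, 29)) = 46.1736
d((2, -17), (17, -28)) = 18.6011
d((6, 29), (17, -28)) = 58.0517

Closest pair: (-10, -8) and (-15, -4) with distance 6.4031

The closest pair is (-10, -8) and (-15, -4) with Euclidean distance 6.4031. For 10 points, brute-force pairwise comparison is shown above. For large n, the divide-and-conquer algorithm (sort by x, recurse on halves, check the dividing strip) achieves O(n log n).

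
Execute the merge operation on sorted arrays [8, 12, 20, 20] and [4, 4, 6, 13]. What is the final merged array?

Merging process:

Compare 8 vs 4: take 4 from right. Merged: [4]
Compare 8 vs 4: take 4 from right. Merged: [4, 4]
Compare 8 vs 6: take 6 from right. Merged: [4, 4, 6]
Compare 8 vs 13: take 8 from left. Merged: [4, 4, 6, 8]
Compare 12 vs 13: take 12 from left. Merged: [4, 4, 6, 8, 12]
Compare 20 vs 13: take 13 from right. Merged: [4, 4, 6, 8, 12, 13]
Append remaining from left: [20, 20]. Merged: [4, 4, 6, 8, 12, 13, 20, 20]

Final merged array: [4, 4, 6, 8, 12, 13, 20, 20]
Total comparisons: 6

The merged array is [4, 4, 6, 8, 12, 13, 20, 20], requiring 6 comparisons. The merge step runs in O(n) time where n is the total number of elements.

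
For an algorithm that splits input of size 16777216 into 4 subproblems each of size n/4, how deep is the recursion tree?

For divide and conquer with division factor 4:

Problem sizes at each level:
Level 0: 16777216
Level 1: 4194304
Level 2: 1048576
Level 3: 262144
Level 4: 65536
Level 5: 16384
Level 6: 4096
Level 7: 1024
Level 8: 256
Level 9: 64
Level 10: 16
Level 11: 4
Level 12: 1

The root is level 0 and the size-1 base case is level 12 (the tree spans levels 0 through 12, i.e. 13 levels counting the root), so the depth is the number of divisions: log_4(16777216) = 12

The recursion tree depth is log_4(16777216) = 12. At each level, the problem size is divided by 4, so it takes 12 divisions to reduce to a base case of size 1. The algorithm makes 4 recursive calls at each level.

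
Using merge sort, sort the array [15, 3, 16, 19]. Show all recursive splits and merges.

Merge sort trace:

Split: [15, 3, 16, 19] -> [15, 3] and [16, 19]
  Split: [15, 3] -> [15] and [3]
  Merge: [15] + [3] -> [3, 15]
  Split: [16, 19] -> [16] and [19]
  Merge: [16] + [19] -> [16, 19]
Merge: [3, 15] + [16, 19] -> [3, 15, 16, 19]

Final sorted array: [3, 15, 16, 19]

The merge sort proceeds by recursively splitting the array and merging sorted halves.
After all merges, the sorted array is [3, 15, 16, 19].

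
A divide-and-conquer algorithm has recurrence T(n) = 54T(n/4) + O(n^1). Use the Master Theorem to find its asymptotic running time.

Master Theorem for T(n) = 54T(n/4) + O(n^1):

a = 54, b = 4, c = 1
log_b(a) = log_4(54) = 2.8774

Case 1: c = 1 < log_4(54) = 2.8774
T(n) = O(n^(log_4 54))

For T(n) = 54T(n/4) + O(n^1): log_4(54) = 2.8774. This is Case 1 of the Master Theorem (c < log_b(a), work dominated by leaves), giving O(n^(log_4 54)).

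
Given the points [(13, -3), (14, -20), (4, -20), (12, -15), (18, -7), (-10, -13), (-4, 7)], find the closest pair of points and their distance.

Computing all pairwise distances among 7 points:

d((13, -3), (14, -20)) = 17.0294
d((13, -3), (4, -20)) = 19.2354
d((13, -3), (12, -15)) = 12.0416
d((13, -3), (18, -7)) = 6.4031
d((13, -3), (-10, -13)) = 25.0799
d((13, -3), (-4, 7)) = 19.7231
d((14, -20), (4, -20)) = 10.0
d((14, -20), (12, -15)) = 5.3852 <-- minimum
d((14, -20), (18, -7)) = 13.6015
d((14, -20), (-10, -13)) = 25.0
d((14, -20), (-4, 7)) = 32.45
d((4, -20), (12, -15)) = 9.434
d((4, -20), (18, -7)) = 19.105
d((4, -20), (-10, -13)) = 15.6525
d((4, -20), (-4, 7)) = 28.1603
d((12, -15), (18, -7)) = 10.0
d((12, -15), (-10, -13)) = 22.0907
d((12, -15), (-4, 7)) = 27.2029
d((18, -7), (-10, -13)) = 28.6356
d((18, -7), (-4, 7)) = 26.0768
d((-10, -13), (-4, 7)) = 20.8806

Closest pair: (14, -20) and (12, -15) with distance 5.3852

The closest pair is (14, -20) and (12, -15) with Euclidean distance 5.3852. For 7 points, brute-force pairwise comparison is shown above. For large n, the divide-and-conquer algorithm (sort by x, recurse on halves, check the dividing strip) achieves O(n log n).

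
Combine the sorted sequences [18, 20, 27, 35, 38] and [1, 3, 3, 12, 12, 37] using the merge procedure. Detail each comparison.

Merging process:

Compare 18 vs 1: take 1 from right. Merged: [1]
Compare 18 vs 3: take 3 from right. Merged: [1, 3]
Compare 18 vs 3: take 3 from right. Merged: [1, 3, 3]
Compare 18 vs 12: take 12 from right. Merged: [1, 3, 3, 12]
Compare 18 vs 12: take 12 from right. Merged: [1, 3, 3, 12, 12]
Compare 18 vs 37: take 18 from left. Merged: [1, 3, 3, 12, 12, 18]
Compare 20 vs 37: take 20 from left. Merged: [1, 3, 3, 12, 12, 18, 20]
Compare 27 vs 37: take 27 from left. Merged: [1, 3, 3, 12, 12, 18, 20, 27]
Compare 35 vs 37: take 35 from left. Merged: [1, 3, 3, 12, 12, 18, 20, 27, 35]
Compare 38 vs 37: take 37 from right. Merged: [1, 3, 3, 12, 12, 18, 20, 27, 35, 37]
Append remaining from left: [38]. Merged: [1, 3, 3, 12, 12, 18, 20, 27, 35, 37, 38]

Final merged array: [1, 3, 3, 12, 12, 18, 20, 27, 35, 37, 38]
Total comparisons: 10

The merged array is [1, 3, 3, 12, 12, 18, 20, 27, 35, 37, 38], requiring 10 comparisons. The merge step runs in O(n) time where n is the total number of elements.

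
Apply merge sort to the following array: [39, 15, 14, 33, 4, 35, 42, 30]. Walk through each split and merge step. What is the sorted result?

Merge sort trace:

Split: [39, 15, 14, 33, 4, 35, 42, 30] -> [39, 15, 14, 33] and [4, 35, 42, 30]
  Split: [39, 15, 14, 33] -> [39, 15] and [14, 33]
    Split: [39, 15] -> [39] and [15]
    Merge: [39] + [15] -> [15, 39]
    Split: [14, 33] -> [14] and [33]
    Merge: [14] + [33] -> [14, 33]
  Merge: [15, 39] + [14, 33] -> [14, 15, 33, 39]
  Split: [4, 35, 42, 30] -> [4, 35] and [42, 30]
    Split: [4, 35] -> [4] and [35]
    Merge: [4] + [35] -> [4, 35]
    Split: [42, 30] -> [42] and [30]
    Merge: [42] + [30] -> [30, 42]
  Merge: [4, 35] + [30, 42] -> [4, 30, 35, 42]
Merge: [14, 15, 33, 39] + [4, 30, 35, 42] -> [4, 14, 15, 30, 33, 35, 39, 42]

Final sorted array: [4, 14, 15, 30, 33, 35, 39, 42]

The merge sort proceeds by recursively splitting the array and merging sorted halves.
After all merges, the sorted array is [4, 14, 15, 30, 33, 35, 39, 42].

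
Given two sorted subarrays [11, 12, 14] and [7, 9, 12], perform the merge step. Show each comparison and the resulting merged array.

Merging process:

Compare 11 vs 7: take 7 from right. Merged: [7]
Compare 11 vs 9: take 9 from right. Merged: [7, 9]
Compare 11 vs 12: take 11 from left. Merged: [7, 9, 11]
Compare 12 vs 12: take 12 from left. Merged: [7, 9, 11, 12]
Compare 14 vs 12: take 12 from right. Merged: [7, 9, 11, 12, 12]
Append remaining from left: [14]. Merged: [7, 9, 11, 12, 12, 14]

Final merged array: [7, 9, 11, 12, 12, 14]
Total comparisons: 5

The merged array is [7, 9, 11, 12, 12, 14], requiring 5 comparisons. The merge step runs in O(n) time where n is the total number of elements.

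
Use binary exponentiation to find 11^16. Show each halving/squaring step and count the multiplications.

Computing 11^16 by squaring (build up from 11^1; each line after the first costs one multiplication):

11^1 = 11
11^2 = (11^1)^2 = 11^2 = 121
11^4 = (11^2)^2 = 121^2 = 14641
11^8 = (11^4)^2 = 14641^2 = 214358881
11^16 = (11^8)^2 = 214358881^2 = 45949729863572161

Result: 45949729863572161
Multiplications needed: 4 (4 lines after 11^1)

11^16 = 45949729863572161. Using exponentiation by squaring, this requires 4 multiplications. The key idea: if the exponent is even, square the half-power; if odd, multiply by the base once.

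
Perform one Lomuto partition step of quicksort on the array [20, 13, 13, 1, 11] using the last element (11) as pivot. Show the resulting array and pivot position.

Lomuto partition with pivot = 11:

Initial array: [20, 13, 13, 1, 11]

arr[0]=20 > 11: no swap
arr[1]=13 > 11: no swap
arr[2]=13 > 11: no swap
arr[3]=1 <= 11: swap with position 0, array becomes [1, 13, 13, 20, 11]

Place pivot at position 1: [1, 11, 13, 20, 13]
Pivot position: 1

After partitioning with pivot 11, the array becomes [1, 11, 13, 20, 13]. The pivot is placed at index 1. All elements to the left of the pivot are <= 11, and all elements to the right are > 11.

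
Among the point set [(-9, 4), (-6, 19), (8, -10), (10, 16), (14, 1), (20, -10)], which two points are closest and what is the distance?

Computing all pairwise distances among 6 points:

d((-9, 4), (-6, 19)) = 15.2971
d((-9, 4), (8, -10)) = 22.0227
d((-9, 4), (10, 16)) = 22.4722
d((-9, 4), (14, 1)) = 23.1948
d((-9, 4), (20, -10)) = 32.2025
d((-6, 19), (8, -10)) = 32.2025
d((-6, 19), (10, 16)) = 16.2788
d((-6, 19), (14, 1)) = 26.9072
d((-6, 19), (20, -10)) = 38.9487
d((8, -10), (10, 16)) = 26.0768
d((8, -10), (14, 1)) = 12.53
d((8, -10), (20, -10)) = 12.0 <-- minimum
d((10, 16), (14, 1)) = 15.5242
d((10, 16), (20, -10)) = 27.8568
d((14, 1), (20, -10)) = 12.53

Closest pair: (8, -10) and (20, -10) with distance 12.0

The closest pair is (8, -10) and (20, -10) with Euclidean distance 12.0. For 6 points, brute-force pairwise comparison is shown above. For large n, the divide-and-conquer algorithm (sort by x, recurse on halves, check the dividing strip) achieves O(n log n).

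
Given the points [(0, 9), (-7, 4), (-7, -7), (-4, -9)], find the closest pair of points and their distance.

Computing all pairwise distances among 4 points:

d((0, 9), (-7, 4)) = 8.6023
d((0, 9), (-7, -7)) = 17.4642
d((0, 9), (-4, -9)) = 18.4391
d((-7, 4), (-7, -7)) = 11.0
d((-7, 4), (-4, -9)) = 13.3417
d((-7, -7), (-4, -9)) = 3.6056 <-- minimum

Closest pair: (-7, -7) and (-4, -9) with distance 3.6056

The closest pair is (-7, -7) and (-4, -9) with Euclidean distance 3.6056. For 4 points, brute-force pairwise comparison is shown above. For large n, the divide-and-conquer algorithm (sort by x, recurse on halves, check the dividing strip) achieves O(n log n).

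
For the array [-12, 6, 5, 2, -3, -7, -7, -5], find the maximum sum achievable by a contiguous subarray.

Using Kadane's algorithm on [-12, 6, 5, 2, -3, -7, -7, -5]:

Scanning through the array:
Position 1 (value 6): max_ending_here = 6, max_so_far = 6
Position 2 (value 5): max_ending_here = 11, max_so_far = 11
Position 3 (value 2): max_ending_here = 13, max_so_far = 13
Position 4 (value -3): max_ending_here = 10, max_so_far = 13
Position 5 (value -7): max_ending_here = 3, max_so_far = 13
Position 6 (value -7): max_ending_here = -4, max_so_far = 13
Position 7 (value -5): max_ending_here = -5, max_so_far = 13

Maximum subarray: [6, 5, 2]
Maximum sum: 13

The maximum subarray is [6, 5, 2] with sum 13. This subarray runs from index 1 to index 3.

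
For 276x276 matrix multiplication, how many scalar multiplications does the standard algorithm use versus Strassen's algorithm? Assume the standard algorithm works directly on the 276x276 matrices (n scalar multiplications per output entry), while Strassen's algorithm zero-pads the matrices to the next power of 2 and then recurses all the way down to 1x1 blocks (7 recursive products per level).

Matrix multiplication for 276x276 matrices:

Strassen's algorithm requires power-of-2 dimensions. Pad 276x276 to 512x512 (next power of 2).

Standard algorithm: 276^3 = 21024576 multiplications
Strassen's algorithm: 7^(log2(512)) = 7^9 = 40353607 multiplications
Difference: 21024576 - 40353607 = -19329031 (Strassen uses MORE here due to padding overhead — for small or just-over-power-of-2 n, padding can outweigh the per-level savings)

Standard: 21024576 multiplications (276^3). Strassen: 40353607 multiplications (7^9, after padding to 512x512). Strassen reduces 8 recursive multiplications to 7 at each level.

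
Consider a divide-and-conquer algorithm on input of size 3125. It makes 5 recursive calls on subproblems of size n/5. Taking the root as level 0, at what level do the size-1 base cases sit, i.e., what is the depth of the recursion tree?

For divide and conquer with division factor 5:

Problem sizes at each level:
Level 0: 3125
Level 1: 625
Level 2: 125
Level 3: 25
Level 4: 5
Level 5: 1

The root is level 0 and the size-1 base case is level 5 (the tree spans levels 0 through 5, i.e. 6 levels counting the root), so the depth is the number of divisions: log_5(3125) = 5

The recursion tree depth is log_5(3125) = 5. At each level, the problem size is divided by 5, so it takes 5 divisions to reduce to a base case of size 1. The algorithm makes 5 recursive calls at each level.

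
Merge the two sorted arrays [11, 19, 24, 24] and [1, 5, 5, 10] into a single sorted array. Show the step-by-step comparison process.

Merging process:

Compare 11 vs 1: take 1 from right. Merged: [1]
Compare 11 vs 5: take 5 from right. Merged: [1, 5]
Compare 11 vs 5: take 5 from right. Merged: [1, 5, 5]
Compare 11 vs 10: take 10 from right. Merged: [1, 5, 5, 10]
Append remaining from left: [11, 19, 24, 24]. Merged: [1, 5, 5, 10, 11, 19, 24, 24]

Final merged array: [1, 5, 5, 10, 11, 19, 24, 24]
Total comparisons: 4

The merged array is [1, 5, 5, 10, 11, 19, 24, 24], requiring 4 comparisons. The merge step runs in O(n) time where n is the total number of elements.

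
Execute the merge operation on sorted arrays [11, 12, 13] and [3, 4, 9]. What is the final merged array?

Merging process:

Compare 11 vs 3: take 3 from right. Merged: [3]
Compare 11 vs 4: take 4 from right. Merged: [3, 4]
Compare 11 vs 9: take 9 from right. Merged: [3, 4, 9]
Append remaining from left: [11, 12, 13]. Merged: [3, 4, 9, 11, 12, 13]

Final merged array: [3, 4, 9, 11, 12, 13]
Total comparisons: 3

The merged array is [3, 4, 9, 11, 12, 13], requiring 3 comparisons. The merge step runs in O(n) time where n is the total number of elements.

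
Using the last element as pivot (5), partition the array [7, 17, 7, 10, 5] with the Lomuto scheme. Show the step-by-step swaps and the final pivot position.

Lomuto partition with pivot = 5:

Initial array: [7, 17, 7, 10, 5]

arr[0]=7 > 5: no swap
arr[1]=17 > 5: no swap
arr[2]=7 > 5: no swap
arr[3]=10 > 5: no swap

Place pivot at position 0: [5, 17, 7, 10, 7]
Pivot position: 0

After partitioning with pivot 5, the array becomes [5, 17, 7, 10, 7]. The pivot is placed at index 0. All elements to the left of the pivot are <= 5, and all elements to the right are > 5.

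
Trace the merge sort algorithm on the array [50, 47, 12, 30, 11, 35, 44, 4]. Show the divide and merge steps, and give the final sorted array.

Merge sort trace:

Split: [50, 47, 12, 30, 11, 35, 44, 4] -> [50, 47, 12, 30] and [11, 35, 44, 4]
  Split: [50, 47, 12, 30] -> [50, 47] and [12, 30]
    Split: [50, 47] -> [50] and [47]
    Merge: [50] + [47] -> [47, 50]
    Split: [12, 30] -> [12] and [30]
    Merge: [12] + [30] -> [12, 30]
  Merge: [47, 50] + [12, 30] -> [12, 30, 47, 50]
  Split: [11, 35, 44, 4] -> [11, 35] and [44, 4]
    Split: [11, 35] -> [11] and [35]
    Merge: [11] + [35] -> [11, 35]
    Split: [44, 4] -> [44] and [4]
    Merge: [44] + [4] -> [4, 44]
  Merge: [11, 35] + [4, 44] -> [4, 11, 35, 44]
Merge: [12, 30, 47, 50] + [4, 11, 35, 44] -> [4, 11, 12, 30, 35, 44, 47, 50]

Final sorted array: [4, 11, 12, 30, 35, 44, 47, 50]

The merge sort proceeds by recursively splitting the array and merging sorted halves.
After all merges, the sorted array is [4, 11, 12, 30, 35, 44, 47, 50].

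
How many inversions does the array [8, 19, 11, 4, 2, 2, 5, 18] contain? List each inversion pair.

Finding inversions in [8, 19, 11, 4, 2, 2, 5, 18]:

(0, 3): arr[0]=8 > arr[3]=4
(0, 4): arr[0]=8 > arr[4]=2
(0, 5): arr[0]=8 > arr[5]=2
(0, 6): arr[0]=8 > arr[6]=5
(1, 2): arr[1]=19 > arr[2]=11
(1, 3): arr[1]=19 > arr[3]=4
(1, 4): arr[1]=19 > arr[4]=2
(1, 5): arr[1]=19 > arr[5]=2
(1, 6): arr[1]=19 > arr[6]=5
(1, 7): arr[1]=19 > arr[7]=18
(2, 3): arr[2]=11 > arr[3]=4
(2, 4): arr[2]=11 > arr[4]=2
(2, 5): arr[2]=11 > arr[5]=2
(2, 6): arr[2]=11 > arr[6]=5
(3, 4): arr[3]=4 > arr[4]=2
(3, 5): arr[3]=4 > arr[5]=2

Total inversions: 16

The array has 16 inversion(s): (0,3), (0,4), (0,5), (0,6), (1,2), (1,3), (1,4), (1,5), (1,6), (1,7), (2,3), (2,4), (2,5), (2,6), (3,4), (3,5). Each pair (i,j) satisfies i < j and arr[i] > arr[j].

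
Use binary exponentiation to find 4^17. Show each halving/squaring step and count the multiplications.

Computing 4^17 by squaring (build up from 4^1; each line after the first costs one multiplication):

4^1 = 4
4^2 = (4^1)^2 = 4^2 = 16
4^4 = (4^2)^2 = 16^2 = 256
4^8 = (4^4)^2 = 256^2 = 65536
4^16 = (4^8)^2 = 65536^2 = 4294967296
4^17 = 4 * 4^16 = 4 * 4294967296 = 17179869184

Result: 17179869184
Multiplications needed: 5 (5 lines after 4^1)

4^17 = 17179869184. Using exponentiation by squaring, this requires 5 multiplications. The key idea: if the exponent is even, square the half-power; if odd, multiply by the base once.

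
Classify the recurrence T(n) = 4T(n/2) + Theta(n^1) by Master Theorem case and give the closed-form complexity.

Master Theorem for T(n) = 4T(n/2) + O(n^1):

a = 4, b = 2, c = 1
log_b(a) = log_2(4) = 2.0000

Case 1: c = 1 < log_2(4) = 2.0000
T(n) = O(n^(log_2 4)) = O(n^2)

For T(n) = 4T(n/2) + O(n^1): log_2(4) = 2.0000. This is Case 1 of the Master Theorem (c < log_b(a), work dominated by leaves), giving O(n^2).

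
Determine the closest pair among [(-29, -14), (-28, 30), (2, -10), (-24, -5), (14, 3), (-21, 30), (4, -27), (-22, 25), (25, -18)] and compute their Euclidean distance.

Computing all pairwise distances among 9 points:

d((-29, -14), (-28, 30)) = 44.0114
d((-29, -14), (2, -10)) = 31.257
d((-29, -14), (-24, -5)) = 10.2956
d((-29, -14), (14, 3)) = 46.2385
d((-29, -14), (-21, 30)) = 44.7214
d((-29, -14), (4, -27)) = 35.4683
d((-29, -14), (-22, 25)) = 39.6232
d((-29, -14), (25, -18)) = 54.1479
d((-28, 30), (2, -10)) = 50.0
d((-28, 30), (-24, -5)) = 35.2278
d((-28, 30), (14, 3)) = 49.93
d((-28, 30), (-21, 30)) = 7.0
d((-28, 30), (4, -27)) = 65.3682
d((-28, 30), (-22, 25)) = 7.8102
d((-28, 30), (25, -18)) = 71.5052
d((2, -10), (-24, -5)) = 26.4764
d((2, -10), (14, 3)) = 17.6918
d((2, -10), (-21, 30)) = 46.1411
d((2, -10), (4, -27)) = 17.1172
d((2, -10), (-22, 25)) = 42.4382
d((2, -10), (25, -18)) = 24.3516
d((-24, -5), (14, 3)) = 38.833
d((-24, -5), (-21, 30)) = 35.1283
d((-24, -5), (4, -27)) = 35.609
d((-24, -5), (-22, 25)) = 30.0666
d((-24, -5), (25, -18)) = 50.6952
d((14, 3), (-21, 30)) = 44.2041
d((14, 3), (4, -27)) = 31.6228
d((14, 3), (-22, 25)) = 42.19
d((14, 3), (25, -18)) = 23.7065
d((-21, 30), (4, -27)) = 62.2415
d((-21, 30), (-22, 25)) = 5.099 <-- minimum
d((-21, 30), (25, -18)) = 66.4831
d((4, -27), (-22, 25)) = 58.1378
d((4, -27), (25, -18)) = 22.8473
d((-22, 25), (25, -18)) = 63.7024

Closest pair: (-21, 30) and (-22, 25) with distance 5.099

The closest pair is (-21, 30) and (-22, 25) with Euclidean distance 5.099. For 9 points, brute-force pairwise comparison is shown above. For large n, the divide-and-conquer algorithm (sort by x, recurse on halves, check the dividing strip) achieves O(n log n).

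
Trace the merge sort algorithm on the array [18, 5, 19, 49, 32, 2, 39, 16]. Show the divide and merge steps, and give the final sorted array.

Merge sort trace:

Split: [18, 5, 19, 49, 32, 2, 39, 16] -> [18, 5, 19, 49] and [32, 2, 39, 16]
  Split: [18, 5, 19, 49] -> [18, 5] and [19, 49]
    Split: [18, 5] -> [18] and [5]
    Merge: [18] + [5] -> [5, 18]
    Split: [19, 49] -> [19] and [49]
    Merge: [19] + [49] -> [19, 49]
  Merge: [5, 18] + [19, 49] -> [5, 18, 19, 49]
  Split: [32, 2, 39, 16] -> [32, 2] and [39, 16]
    Split: [32, 2] -> [32] and [2]
    Merge: [32] + [2] -> [2, 32]
    Split: [39, 16] -> [39] and [16]
    Merge: [39] + [16] -> [16, 39]
  Merge: [2, 32] + [16, 39] -> [2, 16, 32, 39]
Merge: [5, 18, 19, 49] + [2, 16, 32, 39] -> [2, 5, 16, 18, 19, 32, 39, 49]

Final sorted array: [2, 5, 16, 18, 19, 32, 39, 49]

The merge sort proceeds by recursively splitting the array and merging sorted halves.
After all merges, the sorted array is [2, 5, 16, 18, 19, 32, 39, 49].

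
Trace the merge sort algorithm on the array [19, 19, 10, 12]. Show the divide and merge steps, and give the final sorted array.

Merge sort trace:

Split: [19, 19, 10, 12] -> [19, 19] and [10, 12]
  Split: [19, 19] -> [19] and [19]
  Merge: [19] + [19] -> [19, 19]
  Split: [10, 12] -> [10] and [12]
  Merge: [10] + [12] -> [10, 12]
Merge: [19, 19] + [10, 12] -> [10, 12, 19, 19]

Final sorted array: [10, 12, 19, 19]

The merge sort proceeds by recursively splitting the array and merging sorted halves.
After all merges, the sorted array is [10, 12, 19, 19].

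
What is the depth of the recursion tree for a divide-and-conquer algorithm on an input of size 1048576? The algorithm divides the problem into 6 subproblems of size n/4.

For divide and conquer with division factor 4:

Problem sizes at each level:
Level 0: 1048576
Level 1: 262144
Level 2: 65536
Level 3: 16384
Level 4: 4096
Level 5: 1024
Level 6: 256
Level 7: 64
Level 8: 16
Level 9: 4
Level 10: 1

The root is level 0 and the size-1 base case is level 10 (the tree spans levels 0 through 10, i.e. 11 levels counting the root), so the depth is the number of divisions: log_4(1048576) = 10

The recursion tree depth is log_4(1048576) = 10. At each level, the problem size is divided by 4, so it takes 10 divisions to reduce to a base case of size 1. The algorithm makes 6 recursive calls at each level.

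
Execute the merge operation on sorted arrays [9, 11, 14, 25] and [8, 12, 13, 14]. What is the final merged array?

Merging process:

Compare 9 vs 8: take 8 from right. Merged: [8]
Compare 9 vs 12: take 9 from left. Merged: [8, 9]
Compare 11 vs 12: take 11 from left. Merged: [8, 9, 11]
Compare 14 vs 12: take 12 from right. Merged: [8, 9, 11, 12]
Compare 14 vs 13: take 13 from right. Merged: [8, 9, 11, 12, 13]
Compare 14 vs 14: take 14 from left. Merged: [8, 9, 11, 12, 13, 14]
Compare 25 vs 14: take 14 from right. Merged: [8, 9, 11, 12, 13, 14, 14]
Append remaining from left: [25]. Merged: [8, 9, 11, 12, 13, 14, 14, 25]

Final merged array: [8, 9, 11, 12, 13, 14, 14, 25]
Total comparisons: 7

The merged array is [8, 9, 11, 12, 13, 14, 14, 25], requiring 7 comparisons. The merge step runs in O(n) time where n is the total number of elements.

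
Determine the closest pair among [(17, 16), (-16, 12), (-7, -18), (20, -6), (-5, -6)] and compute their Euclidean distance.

Computing all pairwise distances among 5 points:

d((17, 16), (-16, 12)) = 33.2415
d((17, 16), (-7, -18)) = 41.6173
d((17, 16), (20, -6)) = 22.2036
d((17, 16), (-5, -6)) = 31.1127
d((-16, 12), (-7, -18)) = 31.3209
d((-16, 12), (20, -6)) = 40.2492
d((-16, 12), (-5, -6)) = 21.095
d((-7, -18), (20, -6)) = 29.5466
d((-7, -18), (-5, -6)) = 12.1655 <-- minimum
d((20, -6), (-5, -6)) = 25.0

Closest pair: (-7, -18) and (-5, -6) with distance 12.1655

The closest pair is (-7, -18) and (-5, -6) with Euclidean distance 12.1655. For 5 points, brute-force pairwise comparison is shown above. For large n, the divide-and-conquer algorithm (sort by x, recurse on halves, check the dividing strip) achieves O(n log n).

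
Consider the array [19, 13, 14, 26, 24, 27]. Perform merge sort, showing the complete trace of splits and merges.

Merge sort trace:

Split: [19, 13, 14, 26, 24, 27] -> [19, 13, 14] and [26, 24, 27]
  Split: [19, 13, 14] -> [19] and [13, 14]
    Split: [13, 14] -> [13] and [14]
    Merge: [13] + [14] -> [13, 14]
  Merge: [19] + [13, 14] -> [13, 14, 19]
  Split: [26, 24, 27] -> [26] and [24, 27]
    Split: [24, 27] -> [24] and [27]
    Merge: [24] + [27] -> [24, 27]
  Merge: [26] + [24, 27] -> [24, 26, 27]
Merge: [13, 14, 19] + [24, 26, 27] -> [13, 14, 19, 24, 26, 27]

Final sorted array: [13, 14, 19, 24, 26, 27]

The merge sort proceeds by recursively splitting the array and merging sorted halves.
After all merges, the sorted array is [13, 14, 19, 24, 26, 27].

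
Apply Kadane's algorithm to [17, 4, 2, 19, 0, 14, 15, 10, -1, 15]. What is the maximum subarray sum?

Using Kadane's algorithm on [17, 4, 2, 19, 0, 14, 15, 10, -1, 15]:

Scanning through the array:
Position 1 (value 4): max_ending_here = 21, max_so_far = 21
Position 2 (value 2): max_ending_here = 23, max_so_far = 23
Position 3 (value 19): max_ending_here = 42, max_so_far = 42
Position 4 (value 0): max_ending_here = 42, max_so_far = 42
Position 5 (value 14): max_ending_here = 56, max_so_far = 56
Position 6 (value 15): max_ending_here = 71, max_so_far = 71
Position 7 (value 10): max_ending_here = 81, max_so_far = 81
Position 8 (value -1): max_ending_here = 80, max_so_far = 81
Position 9 (value 15): max_ending_here = 95, max_so_far = 95

Maximum subarray: [17, 4, 2, 19, 0, 14, 15, 10, -1, 15]
Maximum sum: 95

The maximum subarray is [17, 4, 2, 19, 0, 14, 15, 10, -1, 15] with sum 95. This subarray runs from index 0 to index 9.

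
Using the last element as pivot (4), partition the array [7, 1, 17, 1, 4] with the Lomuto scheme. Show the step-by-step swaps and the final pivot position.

Lomuto partition with pivot = 4:

Initial array: [7, 1, 17, 1, 4]

arr[0]=7 > 4: no swap
arr[1]=1 <= 4: swap with position 0, array becomes [1, 7, 17, 1, 4]
arr[2]=17 > 4: no swap
arr[3]=1 <= 4: swap with position 1, array becomes [1, 1, 17, 7, 4]

Place pivot at position 2: [1, 1, 4, 7, 17]
Pivot position: 2

After partitioning with pivot 4, the array becomes [1, 1, 4, 7, 17]. The pivot is placed at index 2. All elements to the left of the pivot are <= 4, and all elements to the right are > 4.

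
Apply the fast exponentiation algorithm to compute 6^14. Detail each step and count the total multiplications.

Computing 6^14 by squaring (build up from 6^1; each line after the first costs one multiplication):

6^1 = 6
6^2 = (6^1)^2 = 6^2 = 36
6^3 = 6 * 6^2 = 6 * 36 = 216
6^6 = (6^3)^2 = 216^2 = 46656
6^7 = 6 * 6^6 = 6 * 46656 = 279936
6^14 = (6^7)^2 = 279936^2 = 78364164096

Result: 78364164096
Multiplications needed: 5 (5 lines after 6^1)

6^14 = 78364164096. Using exponentiation by squaring, this requires 5 multiplications. The key idea: if the exponent is even, square the half-power; if odd, multiply by the base once.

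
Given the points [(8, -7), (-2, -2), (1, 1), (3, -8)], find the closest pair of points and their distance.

Computing all pairwise distances among 4 points:

d((8, -7), (-2, -2)) = 11.1803
d((8, -7), (1, 1)) = 10.6301
d((8, -7), (3, -8)) = 5.099
d((-2, -2), (1, 1)) = 4.2426 <-- minimum
d((-2, -2), (3, -8)) = 7.8102
d((1, 1), (3, -8)) = 9.2195

Closest pair: (-2, -2) and (1, 1) with distance 4.2426

The closest pair is (-2, -2) and (1, 1) with Euclidean distance 4.2426. For 4 points, brute-force pairwise comparison is shown above. For large n, the divide-and-conquer algorithm (sort by x, recurse on halves, check the dividing strip) achieves O(n log n).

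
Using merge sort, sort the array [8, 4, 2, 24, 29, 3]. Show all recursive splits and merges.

Merge sort trace:

Split: [8, 4, 2, 24, 29, 3] -> [8, 4, 2] and [24, 29, 3]
  Split: [8, 4, 2] -> [8] and [4, 2]
    Split: [4, 2] -> [4] and [2]
    Merge: [4] + [2] -> [2, 4]
  Merge: [8] + [2, 4] -> [2, 4, 8]
  Split: [24, 29, 3] -> [24] and [29, 3]
    Split: [29, 3] -> [29] and [3]
    Merge: [29] + [3] -> [3, 29]
  Merge: [24] + [3, 29] -> [3, 24, 29]
Merge: [2, 4, 8] + [3, 24, 29] -> [2, 3, 4, 8, 24, 29]

Final sorted array: [2, 3, 4, 8, 24, 29]

The merge sort proceeds by recursively splitting the array and merging sorted halves.
After all merges, the sorted array is [2, 3, 4, 8, 24, 29].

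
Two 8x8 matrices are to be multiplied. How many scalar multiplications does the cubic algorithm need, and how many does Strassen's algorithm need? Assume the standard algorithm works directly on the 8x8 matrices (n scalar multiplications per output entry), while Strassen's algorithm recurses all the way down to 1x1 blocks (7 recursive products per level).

Matrix multiplication for 8x8 matrices:

Standard algorithm: 8^3 = 512 multiplications
Strassen's algorithm: 7^(log2(8)) = 7^3 = 343 multiplications
Savings: 512 - 343 = 169 multiplications

Standard: 512 multiplications (8^3). Strassen: 343 multiplications (7^3). Strassen reduces 8 recursive multiplications to 7 at each level.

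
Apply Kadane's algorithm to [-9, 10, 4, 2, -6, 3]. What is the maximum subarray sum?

Using Kadane's algorithm on [-9, 10, 4, 2, -6, 3]:

Scanning through the array:
Position 1 (value 10): max_ending_here = 10, max_so_far = 10
Position 2 (value 4): max_ending_here = 14, max_so_far = 14
Position 3 (value 2): max_ending_here = 16, max_so_far = 16
Position 4 (value -6): max_ending_here = 10, max_so_far = 16
Position 5 (value 3): max_ending_here = 13, max_so_far = 16

Maximum subarray: [10, 4, 2]
Maximum sum: 16

The maximum subarray is [10, 4, 2] with sum 16. This subarray runs from index 1 to index 3.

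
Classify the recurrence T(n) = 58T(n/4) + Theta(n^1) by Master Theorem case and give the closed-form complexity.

Master Theorem for T(n) = 58T(n/4) + O(n^1):

a = 58, b = 4, c = 1
log_b(a) = log_4(58) = 2.9290

Case 1: c = 1 < log_4(58) = 2.9290
T(n) = O(n^(log_4 58))

For T(n) = 58T(n/4) + O(n^1): log_4(58) = 2.9290. This is Case 1 of the Master Theorem (c < log_b(a), work dominated by leaves), giving O(n^(log_4 58)).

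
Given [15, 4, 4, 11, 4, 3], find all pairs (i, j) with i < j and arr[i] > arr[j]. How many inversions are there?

Finding inversions in [15, 4, 4, 11, 4, 3]:

(0, 1): arr[0]=15 > arr[1]=4
(0, 2): arr[0]=15 > arr[2]=4
(0, 3): arr[0]=15 > arr[3]=11
(0, 4): arr[0]=15 > arr[4]=4
(0, 5): arr[0]=15 > arr[5]=3
(1, 5): arr[1]=4 > arr[5]=3
(2, 5): arr[2]=4 > arr[5]=3
(3, 4): arr[3]=11 > arr[4]=4
(3, 5): arr[3]=11 > arr[5]=3
(4, 5): arr[4]=4 > arr[5]=3

Total inversions: 10

The array has 10 inversion(s): (0,1), (0,2), (0,3), (0,4), (0,5), (1,5), (2,5), (3,4), (3,5), (4,5). Each pair (i,j) satisfies i < j and arr[i] > arr[j].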